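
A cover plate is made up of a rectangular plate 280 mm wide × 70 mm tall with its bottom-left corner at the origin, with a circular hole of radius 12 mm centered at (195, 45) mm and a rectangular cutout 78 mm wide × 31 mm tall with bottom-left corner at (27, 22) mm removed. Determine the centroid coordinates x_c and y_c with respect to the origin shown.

plate: A = 280 × 70 = 19600.00, centroid at (140.00, 35.00).
hole 1: A = −π·12² = -452.39, centroid at (195.00, 45.00).
hole 2: A = −(78 × 31) = -2418.00, centroid at (66.00, 37.50).
ΣA = 16729.61 mm², ΣAx_c = 2496196.08 mm³, ΣAy_c = 574967.48 mm³.
x_c = 2496196.08/16729.61 = 149.21 mm; y_c = 574967.48/16729.61 = 34.37 mm.

x_c = 149.21 mm, y_c = 34.37 mm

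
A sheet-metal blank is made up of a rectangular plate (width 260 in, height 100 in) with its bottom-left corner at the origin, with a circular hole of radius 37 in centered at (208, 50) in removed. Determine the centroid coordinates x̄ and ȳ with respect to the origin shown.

plate: A = 260 × 100 = 26000.00, centroid at (130.00, 50.00).
hole: A = −π·37² = -4300.84, centroid at (208.00, 50.00).
ΣA = 21699.16 in²
ΣAx̄ = (26000.00)(130.00) + (-4300.84)(208.00) = 2485425.21 in³
ΣAȳ = (26000.00)(50.00) + (-4300.84)(50.00) = 1084957.98 in³
x̄ = 2485425.21 / 21699.16 = 114.54 in
ȳ = 1084957.98 / 21699.16 = 50.00 in

x̄ = 114.54 in, ȳ = 50.00 in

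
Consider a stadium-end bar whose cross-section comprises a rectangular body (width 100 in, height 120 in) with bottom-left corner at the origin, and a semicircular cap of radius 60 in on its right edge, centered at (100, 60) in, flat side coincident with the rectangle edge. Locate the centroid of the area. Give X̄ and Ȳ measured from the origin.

X̄ = 74.17 in, Ȳ = 60.00 in

Part | A | x̄ᵢ | ȳᵢ | A·x̄ᵢ | A·ȳᵢ
rectangular body | 12000.00 | 50.00 | 60.00 | 600000.00 | 720000.00
semicircular end | 5654.87 | 125.46 | 60.00 | 709486.68 | 339292.01
Σ | 17654.87 |  |  | 1309486.68 | 1059292.01
X̄ = 1309486.68 / 17654.87 = 74.17 in
Ȳ = 1059292.01 / 17654.87 = 60.00 in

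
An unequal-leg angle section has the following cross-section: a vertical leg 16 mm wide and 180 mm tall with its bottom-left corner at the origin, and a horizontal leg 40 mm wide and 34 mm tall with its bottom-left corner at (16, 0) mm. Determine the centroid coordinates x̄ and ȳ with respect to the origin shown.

x̄ = 16.98 mm, ȳ = 66.58 mm

vertical leg: A = 16 × 180 = 2880.00, centroid at (8.00, 90.00).
horizontal leg: A = 40 × 34 = 1360.00, centroid at (36.00, 17.00).
ΣA = 4240.00 mm²
ΣAx̄ = (2880.00)(8.00) + (1360.00)(36.00) = 72000.00 mm³
ΣAȳ = (2880.00)(90.00) + (1360.00)(17.00) = 282320.00 mm³
x̄ = 72000.00 / 4240.00 = 16.98 mm
ȳ = 282320.00 / 4240.00 = 66.58 mm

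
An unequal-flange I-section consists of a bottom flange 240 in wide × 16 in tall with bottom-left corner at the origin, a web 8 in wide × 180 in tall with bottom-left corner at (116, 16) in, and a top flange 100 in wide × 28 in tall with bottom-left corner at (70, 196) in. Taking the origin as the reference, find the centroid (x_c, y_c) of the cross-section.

Part | A | x̄ᵢ | ȳᵢ | A·x̄ᵢ | A·ȳᵢ
bottom flange | 3840.00 | 120.00 | 8.00 | 460800.00 | 30720.00
web | 1440.00 | 120.00 | 106.00 | 172800.00 | 152640.00
top flange | 2800.00 | 120.00 | 210.00 | 336000.00 | 588000.00
Σ | 8080.00 |  |  | 969600.00 | 771360.00
x_c = 969600.00 / 8080.00 = 120.00 in
y_c = 771360.00 / 8080.00 = 95.47 in

x_c = 120.00 in, y_c = 95.47 in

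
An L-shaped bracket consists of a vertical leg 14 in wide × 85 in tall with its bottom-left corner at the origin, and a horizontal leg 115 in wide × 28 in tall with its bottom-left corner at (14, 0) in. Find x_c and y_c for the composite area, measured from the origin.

vertical leg: A = 14 × 85 = 1190.00, centroid at (7.00, 42.50).
horizontal leg: A = 115 × 28 = 3220.00, centroid at (71.50, 14.00).
ΣA = 4410.00 in², ΣAx_c = 238560.00 in³, ΣAy_c = 95655.00 in³.
x_c = 238560.00/4410.00 = 54.10 in; y_c = 95655.00/4410.00 = 21.69 in.

x_c = 54.10 in, y_c = 21.69 in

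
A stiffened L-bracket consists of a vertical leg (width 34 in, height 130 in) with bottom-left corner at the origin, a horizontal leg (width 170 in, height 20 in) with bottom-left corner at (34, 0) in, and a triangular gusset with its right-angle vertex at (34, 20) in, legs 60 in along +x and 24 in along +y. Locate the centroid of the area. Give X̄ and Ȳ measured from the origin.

vertical leg: A = 34 × 130 = 4420.00, centroid at (17.00, 65.00).
horizontal leg: A = 170 × 20 = 3400.00, centroid at (119.00, 10.00).
gusset: A = ½·60·24 = 720.00, centroid at (54.00, 28.00).
ΣA = 8540.00 in²
ΣAX̄ = (4420.00)(17.00) + (3400.00)(119.00) + (720.00)(54.00) = 518620.00 in³
ΣAȲ = (4420.00)(65.00) + (3400.00)(10.00) + (720.00)(28.00) = 341460.00 in³
X̄ = 518620.00 / 8540.00 = 60.73 in
Ȳ = 341460.00 / 8540.00 = 39.98 in

X̄ = 60.73 in, Ȳ = 39.98 in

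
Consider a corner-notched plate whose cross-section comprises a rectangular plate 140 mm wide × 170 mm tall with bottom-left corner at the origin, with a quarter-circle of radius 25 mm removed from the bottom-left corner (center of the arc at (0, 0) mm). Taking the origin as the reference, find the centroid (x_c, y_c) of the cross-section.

Part | A | x̄ᵢ | ȳᵢ | A·x̄ᵢ | A·ȳᵢ
plate | 23800.00 | 70.00 | 85.00 | 1666000.00 | 2023000.00
removed quarter-circle | -490.87 | 10.61 | 10.61 | -5208.33 | -5208.33
Σ | 23309.13 |  |  | 1660791.67 | 2017791.67
x_c = 1660791.67 / 23309.13 = 71.25 mm
y_c = 2017791.67 / 23309.13 = 86.57 mm

x_c = 71.25 mm, y_c = 86.57 mm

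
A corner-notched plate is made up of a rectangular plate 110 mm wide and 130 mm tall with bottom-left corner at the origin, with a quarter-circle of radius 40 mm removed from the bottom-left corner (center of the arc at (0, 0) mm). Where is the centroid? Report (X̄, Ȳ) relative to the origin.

plate: A = 110 × 130 = 14300.00, centroid at (55.00, 65.00).
removed quarter-circle: A = −¼π·40² = -1256.64, centroid at (16.98, 16.98).
ΣA = 13043.36 mm²
ΣAX̄ = (14300.00)(55.00) + (-1256.64)(16.98) = 765166.67 mm³
ΣAȲ = (14300.00)(65.00) + (-1256.64)(16.98) = 908166.67 mm³
X̄ = 765166.67 / 13043.36 = 58.66 mm
Ȳ = 908166.67 / 13043.36 = 69.63 mm

X̄ = 58.66 mm, Ȳ = 69.63 mm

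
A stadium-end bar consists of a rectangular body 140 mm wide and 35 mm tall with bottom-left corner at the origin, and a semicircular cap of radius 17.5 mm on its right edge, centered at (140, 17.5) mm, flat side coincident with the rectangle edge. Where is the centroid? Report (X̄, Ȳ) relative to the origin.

rectangular body: A = 140 × 35 = 4900.00, centroid at (70.00, 17.50).
semicircular end: A = ½π·17.5² = 481.06, centroid at (147.43, 17.50).
ΣA = 5381.06 mm²
ΣAX̄ = (4900.00)(70.00) + (481.06)(147.43) = 413920.81 mm³
ΣAȲ = (4900.00)(17.50) + (481.06)(17.50) = 94168.49 mm³
X̄ = 413920.81 / 5381.06 = 76.92 mm
Ȳ = 94168.49 / 5381.06 = 17.50 mm

X̄ = 76.92 mm, Ȳ = 17.50 mm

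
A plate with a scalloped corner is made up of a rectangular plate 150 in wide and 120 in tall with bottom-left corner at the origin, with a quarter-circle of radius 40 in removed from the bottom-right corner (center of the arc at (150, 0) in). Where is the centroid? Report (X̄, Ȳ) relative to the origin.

X̄ = 70.65 in, Ȳ = 63.23 in

plate: A = 150 × 120 = 18000.00, centroid at (75.00, 60.00).
removed quarter-circle: A = −¼π·40² = -1256.64, centroid at (133.02, 16.98).
ΣA = 16743.36 in², ΣAX̄ = 1182837.77 in³, ΣAȲ = 1058666.67 in³.
X̄ = 1182837.77/16743.36 = 70.65 in; Ȳ = 1058666.67/16743.36 = 63.23 in.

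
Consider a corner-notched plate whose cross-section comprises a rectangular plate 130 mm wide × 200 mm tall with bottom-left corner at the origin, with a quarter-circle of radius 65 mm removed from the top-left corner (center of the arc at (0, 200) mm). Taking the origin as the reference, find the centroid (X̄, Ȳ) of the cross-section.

X̄ = 70.47 mm, Ȳ = 89.41 mm

plate: A = 130 × 200 = 26000.00, centroid at (65.00, 100.00).
removed quarter-circle: A = −¼π·65² = -3318.31, centroid at (27.59, 172.41).
ΣA = 22681.69 mm², ΣAX̄ = 1598458.33 mm³, ΣAȲ = 2027880.22 mm³.
X̄ = 1598458.33/22681.69 = 70.47 mm; Ȳ = 2027880.22/22681.69 = 89.41 mm.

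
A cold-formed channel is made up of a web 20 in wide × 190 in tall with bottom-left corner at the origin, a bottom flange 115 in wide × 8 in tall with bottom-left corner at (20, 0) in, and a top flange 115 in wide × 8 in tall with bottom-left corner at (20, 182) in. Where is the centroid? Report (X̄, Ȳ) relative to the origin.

X̄ = 32.02 in, Ȳ = 95.00 in

web: A = 20 × 190 = 3800.00, centroid at (10.00, 95.00).
bottom flange: A = 115 × 8 = 920.00, centroid at (77.50, 4.00).
top flange: A = 115 × 8 = 920.00, centroid at (77.50, 186.00).
ΣA = 5640.00 in²
ΣAX̄ = (3800.00)(10.00) + (920.00)(77.50) + (920.00)(77.50) = 180600.00 in³
ΣAȲ = (3800.00)(95.00) + (920.00)(4.00) + (920.00)(186.00) = 535800.00 in³
X̄ = 180600.00 / 5640.00 = 32.02 in
Ȳ = 535800.00 / 5640.00 = 95.00 in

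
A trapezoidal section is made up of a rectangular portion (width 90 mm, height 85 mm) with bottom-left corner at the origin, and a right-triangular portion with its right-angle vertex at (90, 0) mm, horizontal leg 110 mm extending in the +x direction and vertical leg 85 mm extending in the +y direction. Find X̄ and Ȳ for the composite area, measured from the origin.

X̄ = 75.98 mm, Ȳ = 37.13 mm

rectangular portion: A = 90 × 85 = 7650.00, centroid at (45.00, 42.50).
triangular portion: A = ½·110·85 = 4675.00, centroid at (126.67, 28.33).
ΣA = 12325.00 mm²
ΣAX̄ = (7650.00)(45.00) + (4675.00)(126.67) = 936416.67 mm³
ΣAȲ = (7650.00)(42.50) + (4675.00)(28.33) = 457583.33 mm³
X̄ = 936416.67 / 12325.00 = 75.98 mm
Ȳ = 457583.33 / 12325.00 = 37.13 mm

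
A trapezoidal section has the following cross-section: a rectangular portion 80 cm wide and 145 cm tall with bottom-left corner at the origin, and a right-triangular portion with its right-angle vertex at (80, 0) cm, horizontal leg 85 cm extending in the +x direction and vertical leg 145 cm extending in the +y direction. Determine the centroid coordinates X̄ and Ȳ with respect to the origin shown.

X̄ = 63.71 cm, Ȳ = 64.12 cm

rectangular portion: A = 80 × 145 = 11600.00, centroid at (40.00, 72.50).
triangular portion: A = ½·85·145 = 6162.50, centroid at (108.33, 48.33).
ΣA = 17762.50 cm², ΣAX̄ = 1131604.17 cm³, ΣAȲ = 1138854.17 cm³.
X̄ = 1131604.17/17762.50 = 63.71 cm; Ȳ = 1138854.17/17762.50 = 64.12 cm.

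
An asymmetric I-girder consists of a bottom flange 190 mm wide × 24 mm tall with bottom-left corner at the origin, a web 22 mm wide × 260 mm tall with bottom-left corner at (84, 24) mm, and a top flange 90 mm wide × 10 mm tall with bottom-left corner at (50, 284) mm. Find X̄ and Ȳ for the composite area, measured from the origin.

X̄ = 95.00 mm, Ȳ = 106.95 mm

bottom flange: A = 190 × 24 = 4560.00, centroid at (95.00, 12.00).
web: A = 22 × 260 = 5720.00, centroid at (95.00, 154.00).
top flange: A = 90 × 10 = 900.00, centroid at (95.00, 289.00).
ΣA = 11180.00 mm²
ΣAX̄ = (4560.00)(95.00) + (5720.00)(95.00) + (900.00)(95.00) = 1062100.00 mm³
ΣAȲ = (4560.00)(12.00) + (5720.00)(154.00) + (900.00)(289.00) = 1195700.00 mm³
X̄ = 1062100.00 / 11180.00 = 95.00 mm
Ȳ = 1195700.00 / 11180.00 = 106.95 mm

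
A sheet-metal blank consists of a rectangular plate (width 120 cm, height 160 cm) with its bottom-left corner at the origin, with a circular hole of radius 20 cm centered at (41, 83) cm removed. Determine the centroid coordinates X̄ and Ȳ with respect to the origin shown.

Part | A | x̄ᵢ | ȳᵢ | A·x̄ᵢ | A·ȳᵢ
plate | 19200.00 | 60.00 | 80.00 | 1152000.00 | 1536000.00
hole | -1256.64 | 41.00 | 83.00 | -51522.12 | -104300.88
Σ | 17943.36 |  |  | 1100477.88 | 1431699.12
X̄ = 1100477.88 / 17943.36 = 61.33 cm
Ȳ = 1431699.12 / 17943.36 = 79.79 cm

X̄ = 61.33 cm, Ȳ = 79.79 cm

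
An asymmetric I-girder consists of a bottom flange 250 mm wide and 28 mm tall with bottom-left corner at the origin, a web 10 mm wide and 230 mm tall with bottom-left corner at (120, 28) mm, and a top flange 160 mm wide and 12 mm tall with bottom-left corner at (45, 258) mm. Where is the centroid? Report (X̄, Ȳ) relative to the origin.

X̄ = 125.00 mm, Ȳ = 83.22 mm

bottom flange: A = 250 × 28 = 7000.00, centroid at (125.00, 14.00).
web: A = 10 × 230 = 2300.00, centroid at (125.00, 143.00).
top flange: A = 160 × 12 = 1920.00, centroid at (125.00, 264.00).
ΣA = 11220.00 mm², ΣAX̄ = 1402500.00 mm³, ΣAȲ = 933780.00 mm³.
X̄ = 1402500.00/11220.00 = 125.00 mm; Ȳ = 933780.00/11220.00 = 83.22 mm.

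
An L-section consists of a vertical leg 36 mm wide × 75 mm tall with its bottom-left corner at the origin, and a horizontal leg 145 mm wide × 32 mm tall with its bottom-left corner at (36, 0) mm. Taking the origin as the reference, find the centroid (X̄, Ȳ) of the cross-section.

Part | A | x̄ᵢ | ȳᵢ | A·x̄ᵢ | A·ȳᵢ
vertical leg | 2700.00 | 18.00 | 37.50 | 48600.00 | 101250.00
horizontal leg | 4640.00 | 108.50 | 16.00 | 503440.00 | 74240.00
Σ | 7340.00 |  |  | 552040.00 | 175490.00
X̄ = 552040.00 / 7340.00 = 75.21 mm
Ȳ = 175490.00 / 7340.00 = 23.91 mm

X̄ = 75.21 mm, Ȳ = 23.91 mm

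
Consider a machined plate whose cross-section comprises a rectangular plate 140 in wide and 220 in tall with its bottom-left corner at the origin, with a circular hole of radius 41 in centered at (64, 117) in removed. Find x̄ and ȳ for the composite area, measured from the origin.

plate: A = 140 × 220 = 30800.00, centroid at (70.00, 110.00).
hole: A = −π·41² = -5281.02, centroid at (64.00, 117.00).
ΣA = 25518.98 in²
ΣAx̄ = (30800.00)(70.00) + (-5281.02)(64.00) = 1818014.90 in³
ΣAȳ = (30800.00)(110.00) + (-5281.02)(117.00) = 2770120.98 in³
x̄ = 1818014.90 / 25518.98 = 71.24 in
ȳ = 2770120.98 / 25518.98 = 108.55 in

x̄ = 71.24 in, ȳ = 108.55 in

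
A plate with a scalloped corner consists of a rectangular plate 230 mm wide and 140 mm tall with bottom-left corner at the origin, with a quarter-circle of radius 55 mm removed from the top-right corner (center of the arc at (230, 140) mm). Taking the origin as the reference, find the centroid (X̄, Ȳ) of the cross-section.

Part | A | x̄ᵢ | ȳᵢ | A·x̄ᵢ | A·ȳᵢ
plate | 32200.00 | 115.00 | 70.00 | 3703000.00 | 2254000.00
removed quarter-circle | -2375.83 | 206.66 | 116.66 | -490982.44 | -277157.79
Σ | 29824.17 |  |  | 3212017.56 | 1976842.21
X̄ = 3212017.56 / 29824.17 = 107.70 mm
Ȳ = 1976842.21 / 29824.17 = 66.28 mm

X̄ = 107.70 mm, Ȳ = 66.28 mm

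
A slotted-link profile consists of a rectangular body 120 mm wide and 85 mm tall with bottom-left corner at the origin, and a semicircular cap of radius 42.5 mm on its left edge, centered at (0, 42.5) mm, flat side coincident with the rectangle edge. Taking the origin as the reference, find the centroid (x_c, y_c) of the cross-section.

Part | A | x̄ᵢ | ȳᵢ | A·x̄ᵢ | A·ȳᵢ
rectangular body | 10200.00 | 60.00 | 42.50 | 612000.00 | 433500.00
semicircular end | 2837.25 | -18.04 | 42.50 | -51177.08 | 120583.16
Σ | 13037.25 |  |  | 560822.92 | 554083.16
x_c = 560822.92 / 13037.25 = 43.02 mm
y_c = 554083.16 / 13037.25 = 42.50 mm

x_c = 43.02 mm, y_c = 42.50 mm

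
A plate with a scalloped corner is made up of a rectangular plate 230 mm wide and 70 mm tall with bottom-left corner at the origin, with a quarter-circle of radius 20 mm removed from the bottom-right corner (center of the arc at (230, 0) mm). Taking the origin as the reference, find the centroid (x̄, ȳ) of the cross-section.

Part | A | x̄ᵢ | ȳᵢ | A·x̄ᵢ | A·ȳᵢ
plate | 16100.00 | 115.00 | 35.00 | 1851500.00 | 563500.00
removed quarter-circle | -314.16 | 221.51 | 8.49 | -69589.96 | -2666.67
Σ | 15785.84 |  |  | 1781910.04 | 560833.33
x̄ = 1781910.04 / 15785.84 = 112.88 mm
ȳ = 560833.33 / 15785.84 = 35.53 mm

x̄ = 112.88 mm, ȳ = 35.53 mm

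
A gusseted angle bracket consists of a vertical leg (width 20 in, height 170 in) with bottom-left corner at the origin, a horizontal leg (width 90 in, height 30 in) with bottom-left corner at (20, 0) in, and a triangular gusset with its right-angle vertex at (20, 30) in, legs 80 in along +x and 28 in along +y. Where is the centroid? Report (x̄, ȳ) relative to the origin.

vertical leg: A = 20 × 170 = 3400.00, centroid at (10.00, 85.00).
horizontal leg: A = 90 × 30 = 2700.00, centroid at (65.00, 15.00).
gusset: A = ½·80·28 = 1120.00, centroid at (46.67, 39.33).
ΣA = 7220.00 in²
ΣAx̄ = (3400.00)(10.00) + (2700.00)(65.00) + (1120.00)(46.67) = 261766.67 in³
ΣAȳ = (3400.00)(85.00) + (2700.00)(15.00) + (1120.00)(39.33) = 373553.33 in³
x̄ = 261766.67 / 7220.00 = 36.26 in
ȳ = 373553.33 / 7220.00 = 51.74 in

x̄ = 36.26 in, ȳ = 51.74 in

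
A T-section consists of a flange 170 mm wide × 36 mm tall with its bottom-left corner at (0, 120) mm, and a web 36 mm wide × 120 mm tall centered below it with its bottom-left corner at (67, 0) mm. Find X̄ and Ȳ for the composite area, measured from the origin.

Part | A | x̄ᵢ | ȳᵢ | A·x̄ᵢ | A·ȳᵢ
web | 4320.00 | 85.00 | 60.00 | 367200.00 | 259200.00
flange | 6120.00 | 85.00 | 138.00 | 520200.00 | 844560.00
Σ | 10440.00 |  |  | 887400.00 | 1103760.00
X̄ = 887400.00 / 10440.00 = 85.00 mm
Ȳ = 1103760.00 / 10440.00 = 105.72 mm

X̄ = 85.00 mm, Ȳ = 105.72 mm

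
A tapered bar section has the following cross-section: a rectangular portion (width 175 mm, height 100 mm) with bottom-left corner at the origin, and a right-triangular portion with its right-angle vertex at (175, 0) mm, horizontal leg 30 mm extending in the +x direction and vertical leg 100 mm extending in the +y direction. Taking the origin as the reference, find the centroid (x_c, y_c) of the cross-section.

Part | A | x̄ᵢ | ȳᵢ | A·x̄ᵢ | A·ȳᵢ
rectangular portion | 17500.00 | 87.50 | 50.00 | 1531250.00 | 875000.00
triangular portion | 1500.00 | 185.00 | 33.33 | 277500.00 | 50000.00
Σ | 19000.00 |  |  | 1808750.00 | 925000.00
x_c = 1808750.00 / 19000.00 = 95.20 mm
y_c = 925000.00 / 19000.00 = 48.68 mm

x_c = 95.20 mm, y_c = 48.68 mm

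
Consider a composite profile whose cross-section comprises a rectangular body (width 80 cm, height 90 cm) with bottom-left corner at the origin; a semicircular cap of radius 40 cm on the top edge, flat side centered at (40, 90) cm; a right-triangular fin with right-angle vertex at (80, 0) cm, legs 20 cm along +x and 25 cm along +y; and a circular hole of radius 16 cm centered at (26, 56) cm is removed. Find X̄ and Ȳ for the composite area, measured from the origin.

X̄ = 42.50 cm, Ȳ = 60.04 cm

rectangular body: A = 80 × 90 = 7200.00, centroid at (40.00, 45.00).
semicircular top: A = ½π·40² = 2513.27, centroid at (40.00, 106.98).
triangular fin: A = ½·20·25 = 250.00, centroid at (86.67, 8.33).
hole: A = −π·16² = -804.25, centroid at (26.00, 56.00).
ΣA = 9159.03 cm², ΣAX̄ = 389287.19 cm³, ΣAȲ = 549906.80 cm³.
X̄ = 389287.19/9159.03 = 42.50 cm; Ȳ = 549906.80/9159.03 = 60.04 cm.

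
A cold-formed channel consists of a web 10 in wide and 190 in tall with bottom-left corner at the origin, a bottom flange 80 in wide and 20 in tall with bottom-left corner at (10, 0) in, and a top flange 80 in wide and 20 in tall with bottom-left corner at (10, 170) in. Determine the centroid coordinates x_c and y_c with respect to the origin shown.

x_c = 33.24 in, y_c = 95.00 in

web: A = 10 × 190 = 1900.00, centroid at (5.00, 95.00).
bottom flange: A = 80 × 20 = 1600.00, centroid at (50.00, 10.00).
top flange: A = 80 × 20 = 1600.00, centroid at (50.00, 180.00).
ΣA = 5100.00 in²
ΣAx_c = (1900.00)(5.00) + (1600.00)(50.00) + (1600.00)(50.00) = 169500.00 in³
ΣAy_c = (1900.00)(95.00) + (1600.00)(10.00) + (1600.00)(180.00) = 484500.00 in³
x_c = 169500.00 / 5100.00 = 33.24 in
y_c = 484500.00 / 5100.00 = 95.00 in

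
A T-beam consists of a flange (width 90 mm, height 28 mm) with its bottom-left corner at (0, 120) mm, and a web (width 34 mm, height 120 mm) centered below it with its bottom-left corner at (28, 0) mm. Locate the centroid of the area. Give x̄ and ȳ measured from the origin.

x̄ = 45.00 mm, ȳ = 88.25 mm

web: A = 34 × 120 = 4080.00, centroid at (45.00, 60.00).
flange: A = 90 × 28 = 2520.00, centroid at (45.00, 134.00).
ΣA = 6600.00 mm²
ΣAx̄ = (4080.00)(45.00) + (2520.00)(45.00) = 297000.00 mm³
ΣAȳ = (4080.00)(60.00) + (2520.00)(134.00) = 582480.00 mm³
x̄ = 297000.00 / 6600.00 = 45.00 mm
ȳ = 582480.00 / 6600.00 = 88.25 mm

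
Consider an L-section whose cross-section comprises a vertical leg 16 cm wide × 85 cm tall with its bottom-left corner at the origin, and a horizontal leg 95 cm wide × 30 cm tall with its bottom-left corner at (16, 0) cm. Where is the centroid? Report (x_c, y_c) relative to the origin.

x_c = 45.57 cm, y_c = 23.88 cm

vertical leg: A = 16 × 85 = 1360.00, centroid at (8.00, 42.50).
horizontal leg: A = 95 × 30 = 2850.00, centroid at (63.50, 15.00).
ΣA = 4210.00 cm²
ΣAx_c = (1360.00)(8.00) + (2850.00)(63.50) = 191855.00 cm³
ΣAy_c = (1360.00)(42.50) + (2850.00)(15.00) = 100550.00 cm³
x_c = 191855.00 / 4210.00 = 45.57 cm
y_c = 100550.00 / 4210.00 = 23.88 cm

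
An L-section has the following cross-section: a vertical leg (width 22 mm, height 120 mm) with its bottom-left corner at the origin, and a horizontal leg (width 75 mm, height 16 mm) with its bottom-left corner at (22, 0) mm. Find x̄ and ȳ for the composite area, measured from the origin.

x̄ = 26.16 mm, ȳ = 43.75 mm

vertical leg: A = 22 × 120 = 2640.00, centroid at (11.00, 60.00).
horizontal leg: A = 75 × 16 = 1200.00, centroid at (59.50, 8.00).
ΣA = 3840.00 mm²
ΣAx̄ = (2640.00)(11.00) + (1200.00)(59.50) = 100440.00 mm³
ΣAȳ = (2640.00)(60.00) + (1200.00)(8.00) = 168000.00 mm³
x̄ = 100440.00 / 3840.00 = 26.16 mm
ȳ = 168000.00 / 3840.00 = 43.75 mm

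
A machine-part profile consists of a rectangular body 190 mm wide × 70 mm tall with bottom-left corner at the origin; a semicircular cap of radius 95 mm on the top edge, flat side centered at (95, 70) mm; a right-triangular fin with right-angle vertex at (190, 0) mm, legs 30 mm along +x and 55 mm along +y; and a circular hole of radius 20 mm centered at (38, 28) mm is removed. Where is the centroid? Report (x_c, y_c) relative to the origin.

x_c = 100.85 mm, y_c = 74.30 mm

Part | A | x̄ᵢ | ȳᵢ | A·x̄ᵢ | A·ȳᵢ
rectangular body | 13300.00 | 95.00 | 35.00 | 1263500.00 | 465500.00
semicircular top | 14176.44 | 95.00 | 110.32 | 1346761.50 | 1563933.91
triangular fin | 825.00 | 200.00 | 18.33 | 165000.00 | 15125.00
hole | -1256.64 | 38.00 | 28.00 | -47752.21 | -35185.84
Σ | 27044.80 |  |  | 2727509.29 | 2009373.08
x_c = 2727509.29 / 27044.80 = 100.85 mm
y_c = 2009373.08 / 27044.80 = 74.30 mm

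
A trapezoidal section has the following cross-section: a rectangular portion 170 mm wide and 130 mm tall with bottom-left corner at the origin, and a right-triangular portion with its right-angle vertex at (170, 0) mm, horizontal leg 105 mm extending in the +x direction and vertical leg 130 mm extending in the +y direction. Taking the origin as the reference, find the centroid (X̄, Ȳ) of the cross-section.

X̄ = 113.31 mm, Ȳ = 59.89 mm

Part | A | x̄ᵢ | ȳᵢ | A·x̄ᵢ | A·ȳᵢ
rectangular portion | 22100.00 | 85.00 | 65.00 | 1878500.00 | 1436500.00
triangular portion | 6825.00 | 205.00 | 43.33 | 1399125.00 | 295750.00
Σ | 28925.00 |  |  | 3277625.00 | 1732250.00
X̄ = 3277625.00 / 28925.00 = 113.31 mm
Ȳ = 1732250.00 / 28925.00 = 59.89 mm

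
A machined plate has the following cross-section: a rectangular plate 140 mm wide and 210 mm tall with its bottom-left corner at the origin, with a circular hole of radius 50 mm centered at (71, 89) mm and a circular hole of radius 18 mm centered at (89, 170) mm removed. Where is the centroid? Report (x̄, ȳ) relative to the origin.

x̄ = 68.68 mm, ȳ = 107.90 mm

Part | A | x̄ᵢ | ȳᵢ | A·x̄ᵢ | A·ȳᵢ
plate | 29400.00 | 70.00 | 105.00 | 2058000.00 | 3087000.00
hole 1 | -7853.98 | 71.00 | 89.00 | -557632.70 | -699004.37
hole 2 | -1017.88 | 89.00 | 170.00 | -90590.97 | -173038.92
Σ | 20528.14 |  |  | 1409776.34 | 2214956.71
x̄ = 1409776.34 / 20528.14 = 68.68 mm
ȳ = 2214956.71 / 20528.14 = 107.90 mm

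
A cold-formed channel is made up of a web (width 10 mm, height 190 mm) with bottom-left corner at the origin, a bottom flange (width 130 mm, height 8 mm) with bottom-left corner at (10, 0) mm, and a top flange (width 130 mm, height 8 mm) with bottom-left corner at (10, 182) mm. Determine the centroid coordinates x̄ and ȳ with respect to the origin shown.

x̄ = 41.58 mm, ȳ = 95.00 mm

web: A = 10 × 190 = 1900.00, centroid at (5.00, 95.00).
bottom flange: A = 130 × 8 = 1040.00, centroid at (75.00, 4.00).
top flange: A = 130 × 8 = 1040.00, centroid at (75.00, 186.00).
ΣA = 3980.00 mm², ΣAx̄ = 165500.00 mm³, ΣAȳ = 378100.00 mm³.
x̄ = 165500.00/3980.00 = 41.58 mm; ȳ = 378100.00/3980.00 = 95.00 mm.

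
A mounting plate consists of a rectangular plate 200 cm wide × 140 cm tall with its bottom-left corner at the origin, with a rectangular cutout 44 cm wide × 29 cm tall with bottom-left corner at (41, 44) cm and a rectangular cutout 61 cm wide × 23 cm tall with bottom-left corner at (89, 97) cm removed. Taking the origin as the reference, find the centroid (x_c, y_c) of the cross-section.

x_c = 100.78 cm, y_c = 68.45 cm

Part | A | x̄ᵢ | ȳᵢ | A·x̄ᵢ | A·ȳᵢ
plate | 28000.00 | 100.00 | 70.00 | 2800000.00 | 1960000.00
hole 1 | -1276.00 | 63.00 | 58.50 | -80388.00 | -74646.00
hole 2 | -1403.00 | 119.50 | 108.50 | -167658.50 | -152225.50
Σ | 25321.00 |  |  | 2551953.50 | 1733128.50
x_c = 2551953.50 / 25321.00 = 100.78 cm
y_c = 1733128.50 / 25321.00 = 68.45 cm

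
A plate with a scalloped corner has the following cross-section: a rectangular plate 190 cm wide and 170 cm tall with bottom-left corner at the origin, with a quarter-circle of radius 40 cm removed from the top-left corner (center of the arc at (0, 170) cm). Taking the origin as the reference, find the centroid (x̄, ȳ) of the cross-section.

Part | A | x̄ᵢ | ȳᵢ | A·x̄ᵢ | A·ȳᵢ
plate | 32300.00 | 95.00 | 85.00 | 3068500.00 | 2745500.00
removed quarter-circle | -1256.64 | 16.98 | 153.02 | -21333.33 | -192294.97
Σ | 31043.36 |  |  | 3047166.67 | 2553205.03
x̄ = 3047166.67 / 31043.36 = 98.16 cm
ȳ = 2553205.03 / 31043.36 = 82.25 cm

x̄ = 98.16 cm, ȳ = 82.25 cm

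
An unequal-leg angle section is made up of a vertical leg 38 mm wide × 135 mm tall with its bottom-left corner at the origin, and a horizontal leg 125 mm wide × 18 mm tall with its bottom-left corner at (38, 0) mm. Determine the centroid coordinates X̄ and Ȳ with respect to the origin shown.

Part | A | x̄ᵢ | ȳᵢ | A·x̄ᵢ | A·ȳᵢ
vertical leg | 5130.00 | 19.00 | 67.50 | 97470.00 | 346275.00
horizontal leg | 2250.00 | 100.50 | 9.00 | 226125.00 | 20250.00
Σ | 7380.00 |  |  | 323595.00 | 366525.00
X̄ = 323595.00 / 7380.00 = 43.85 mm
Ȳ = 366525.00 / 7380.00 = 49.66 mm

X̄ = 43.85 mm, Ȳ = 49.66 mm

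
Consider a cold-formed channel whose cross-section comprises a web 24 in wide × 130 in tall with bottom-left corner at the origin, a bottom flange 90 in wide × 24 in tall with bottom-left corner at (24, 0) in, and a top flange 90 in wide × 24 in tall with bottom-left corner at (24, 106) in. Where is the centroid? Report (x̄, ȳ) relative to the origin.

x̄ = 45.10 in, ȳ = 65.00 in

web: A = 24 × 130 = 3120.00, centroid at (12.00, 65.00).
bottom flange: A = 90 × 24 = 2160.00, centroid at (69.00, 12.00).
top flange: A = 90 × 24 = 2160.00, centroid at (69.00, 118.00).
ΣA = 7440.00 in², ΣAx̄ = 335520.00 in³, ΣAȳ = 483600.00 in³.
x̄ = 335520.00/7440.00 = 45.10 in; ȳ = 483600.00/7440.00 = 65.00 in.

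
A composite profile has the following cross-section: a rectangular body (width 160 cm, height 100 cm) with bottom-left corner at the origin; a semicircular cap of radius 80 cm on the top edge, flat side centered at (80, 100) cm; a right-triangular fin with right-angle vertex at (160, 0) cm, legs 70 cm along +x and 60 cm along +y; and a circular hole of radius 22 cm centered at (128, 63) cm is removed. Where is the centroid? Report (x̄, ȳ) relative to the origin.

rectangular body: A = 160 × 100 = 16000.00, centroid at (80.00, 50.00).
semicircular top: A = ½π·80² = 10053.10, centroid at (80.00, 133.95).
triangular fin: A = ½·70·60 = 2100.00, centroid at (183.33, 20.00).
hole: A = −π·22² = -1520.53, centroid at (128.00, 63.00).
ΣA = 26632.57 cm²
ΣAx̄ = (16000.00)(80.00) + (10053.10)(80.00) + (2100.00)(183.33) + (-1520.53)(128.00) = 2274619.77 cm³
ΣAȳ = (16000.00)(50.00) + (10053.10)(133.95) + (2100.00)(20.00) + (-1520.53)(63.00) = 2092849.54 cm³
x̄ = 2274619.77 / 26632.57 = 85.41 cm
ȳ = 2092849.54 / 26632.57 = 78.58 cm

x̄ = 85.41 cm, ȳ = 78.58 cm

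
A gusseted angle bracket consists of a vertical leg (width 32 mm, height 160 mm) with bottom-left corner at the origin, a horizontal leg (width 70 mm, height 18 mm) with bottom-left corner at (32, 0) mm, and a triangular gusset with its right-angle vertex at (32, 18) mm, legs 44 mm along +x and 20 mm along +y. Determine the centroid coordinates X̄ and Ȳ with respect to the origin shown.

X̄ = 27.40 mm, Ȳ = 63.31 mm

vertical leg: A = 32 × 160 = 5120.00, centroid at (16.00, 80.00).
horizontal leg: A = 70 × 18 = 1260.00, centroid at (67.00, 9.00).
gusset: A = ½·44·20 = 440.00, centroid at (46.67, 24.67).
ΣA = 6820.00 mm², ΣAX̄ = 186873.33 mm³, ΣAȲ = 431793.33 mm³.
X̄ = 186873.33/6820.00 = 27.40 mm; Ȳ = 431793.33/6820.00 = 63.31 mm.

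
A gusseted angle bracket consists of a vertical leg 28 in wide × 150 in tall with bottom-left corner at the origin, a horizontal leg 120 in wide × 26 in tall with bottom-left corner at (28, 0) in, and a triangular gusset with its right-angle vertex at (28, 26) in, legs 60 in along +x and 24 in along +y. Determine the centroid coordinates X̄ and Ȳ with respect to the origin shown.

X̄ = 45.76 in, Ȳ = 47.27 in

vertical leg: A = 28 × 150 = 4200.00, centroid at (14.00, 75.00).
horizontal leg: A = 120 × 26 = 3120.00, centroid at (88.00, 13.00).
gusset: A = ½·60·24 = 720.00, centroid at (48.00, 34.00).
ΣA = 8040.00 in²
ΣAX̄ = (4200.00)(14.00) + (3120.00)(88.00) + (720.00)(48.00) = 367920.00 in³
ΣAȲ = (4200.00)(75.00) + (3120.00)(13.00) + (720.00)(34.00) = 380040.00 in³
X̄ = 367920.00 / 8040.00 = 45.76 in
Ȳ = 380040.00 / 8040.00 = 47.27 in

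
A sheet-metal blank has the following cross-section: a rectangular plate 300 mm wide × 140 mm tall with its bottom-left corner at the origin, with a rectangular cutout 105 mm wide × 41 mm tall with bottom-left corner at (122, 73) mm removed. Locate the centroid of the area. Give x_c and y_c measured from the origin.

plate: A = 300 × 140 = 42000.00, centroid at (150.00, 70.00).
hole: A = −(105 × 41) = -4305.00, centroid at (174.50, 93.50).
ΣA = 37695.00 mm²
ΣAx_c = (42000.00)(150.00) + (-4305.00)(174.50) = 5548777.50 mm³
ΣAy_c = (42000.00)(70.00) + (-4305.00)(93.50) = 2537482.50 mm³
x_c = 5548777.50 / 37695.00 = 147.20 mm
y_c = 2537482.50 / 37695.00 = 67.32 mm

x_c = 147.20 mm, y_c = 67.32 mm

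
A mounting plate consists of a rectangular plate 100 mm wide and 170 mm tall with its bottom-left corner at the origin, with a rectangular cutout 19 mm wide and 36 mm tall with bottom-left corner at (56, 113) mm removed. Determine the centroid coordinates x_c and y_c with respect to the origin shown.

x_c = 49.35 mm, y_c = 83.07 mm

Part | A | x̄ᵢ | ȳᵢ | A·x̄ᵢ | A·ȳᵢ
plate | 17000.00 | 50.00 | 85.00 | 850000.00 | 1445000.00
hole | -684.00 | 65.50 | 131.00 | -44802.00 | -89604.00
Σ | 16316.00 |  |  | 805198.00 | 1355396.00
x_c = 805198.00 / 16316.00 = 49.35 mm
y_c = 1355396.00 / 16316.00 = 83.07 mm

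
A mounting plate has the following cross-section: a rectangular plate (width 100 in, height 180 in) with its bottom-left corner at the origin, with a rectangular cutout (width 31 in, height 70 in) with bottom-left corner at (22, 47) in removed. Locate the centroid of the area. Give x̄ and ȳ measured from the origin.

x̄ = 51.71 in, ȳ = 91.10 in

plate: A = 100 × 180 = 18000.00, centroid at (50.00, 90.00).
hole: A = −(31 × 70) = -2170.00, centroid at (37.50, 82.00).
ΣA = 15830.00 in², ΣAx̄ = 818625.00 in³, ΣAȳ = 1442060.00 in³.
x̄ = 818625.00/15830.00 = 51.71 in; ȳ = 1442060.00/15830.00 = 91.10 in.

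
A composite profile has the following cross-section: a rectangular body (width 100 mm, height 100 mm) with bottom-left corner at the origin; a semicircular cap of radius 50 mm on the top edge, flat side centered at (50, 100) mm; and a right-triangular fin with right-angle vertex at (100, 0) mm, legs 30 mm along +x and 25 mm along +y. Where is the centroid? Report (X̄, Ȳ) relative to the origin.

X̄ = 51.57 mm, Ȳ = 68.46 mm

rectangular body: A = 100 × 100 = 10000.00, centroid at (50.00, 50.00).
semicircular top: A = ½π·50² = 3926.99, centroid at (50.00, 121.22).
triangular fin: A = ½·30·25 = 375.00, centroid at (110.00, 8.33).
ΣA = 14301.99 mm², ΣAX̄ = 737599.54 mm³, ΣAȲ = 979157.42 mm³.
X̄ = 737599.54/14301.99 = 51.57 mm; Ȳ = 979157.42/14301.99 = 68.46 mm.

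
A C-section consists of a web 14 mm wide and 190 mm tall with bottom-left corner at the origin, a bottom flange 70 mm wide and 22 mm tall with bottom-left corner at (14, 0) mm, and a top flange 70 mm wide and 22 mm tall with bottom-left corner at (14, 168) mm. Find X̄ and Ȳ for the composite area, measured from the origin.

X̄ = 29.54 mm, Ȳ = 95.00 mm

web: A = 14 × 190 = 2660.00, centroid at (7.00, 95.00).
bottom flange: A = 70 × 22 = 1540.00, centroid at (49.00, 11.00).
top flange: A = 70 × 22 = 1540.00, centroid at (49.00, 179.00).
ΣA = 5740.00 mm²
ΣAX̄ = (2660.00)(7.00) + (1540.00)(49.00) + (1540.00)(49.00) = 169540.00 mm³
ΣAȲ = (2660.00)(95.00) + (1540.00)(11.00) + (1540.00)(179.00) = 545300.00 mm³
X̄ = 169540.00 / 5740.00 = 29.54 mm
Ȳ = 545300.00 / 5740.00 = 95.00 mm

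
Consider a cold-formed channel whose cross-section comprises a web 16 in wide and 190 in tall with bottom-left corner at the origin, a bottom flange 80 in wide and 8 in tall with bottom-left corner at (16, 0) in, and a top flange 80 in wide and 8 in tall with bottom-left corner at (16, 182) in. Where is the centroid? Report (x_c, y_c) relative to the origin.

web: A = 16 × 190 = 3040.00, centroid at (8.00, 95.00).
bottom flange: A = 80 × 8 = 640.00, centroid at (56.00, 4.00).
top flange: A = 80 × 8 = 640.00, centroid at (56.00, 186.00).
ΣA = 4320.00 in², ΣAx_c = 96000.00 in³, ΣAy_c = 410400.00 in³.
x_c = 96000.00/4320.00 = 22.22 in; y_c = 410400.00/4320.00 = 95.00 in.

x_c = 22.22 in, y_c = 95.00 in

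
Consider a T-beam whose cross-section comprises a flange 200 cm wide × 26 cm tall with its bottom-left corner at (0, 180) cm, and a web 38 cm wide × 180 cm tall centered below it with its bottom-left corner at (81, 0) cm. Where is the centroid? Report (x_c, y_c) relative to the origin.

x_c = 100.00 cm, y_c = 134.49 cm

Part | A | x̄ᵢ | ȳᵢ | A·x̄ᵢ | A·ȳᵢ
web | 6840.00 | 100.00 | 90.00 | 684000.00 | 615600.00
flange | 5200.00 | 100.00 | 193.00 | 520000.00 | 1003600.00
Σ | 12040.00 |  |  | 1204000.00 | 1619200.00
x_c = 1204000.00 / 12040.00 = 100.00 cm
y_c = 1619200.00 / 12040.00 = 134.49 cm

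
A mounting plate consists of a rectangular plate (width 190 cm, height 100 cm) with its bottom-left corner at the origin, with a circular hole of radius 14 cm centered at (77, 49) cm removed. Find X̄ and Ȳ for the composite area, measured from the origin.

X̄ = 95.60 cm, Ȳ = 50.03 cm

plate: A = 190 × 100 = 19000.00, centroid at (95.00, 50.00).
hole: A = −π·14² = -615.75, centroid at (77.00, 49.00).
ΣA = 18384.25 cm², ΣAX̄ = 1757587.08 cm³, ΣAȲ = 919828.14 cm³.
X̄ = 1757587.08/18384.25 = 95.60 cm; Ȳ = 919828.14/18384.25 = 50.03 cm.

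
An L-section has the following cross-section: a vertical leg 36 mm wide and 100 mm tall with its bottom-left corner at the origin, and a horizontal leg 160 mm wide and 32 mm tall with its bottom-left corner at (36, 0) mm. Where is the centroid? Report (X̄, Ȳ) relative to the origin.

X̄ = 75.54 mm, Ȳ = 30.04 mm

vertical leg: A = 36 × 100 = 3600.00, centroid at (18.00, 50.00).
horizontal leg: A = 160 × 32 = 5120.00, centroid at (116.00, 16.00).
ΣA = 8720.00 mm²
ΣAX̄ = (3600.00)(18.00) + (5120.00)(116.00) = 658720.00 mm³
ΣAȲ = (3600.00)(50.00) + (5120.00)(16.00) = 261920.00 mm³
X̄ = 658720.00 / 8720.00 = 75.54 mm
Ȳ = 261920.00 / 8720.00 = 30.04 mm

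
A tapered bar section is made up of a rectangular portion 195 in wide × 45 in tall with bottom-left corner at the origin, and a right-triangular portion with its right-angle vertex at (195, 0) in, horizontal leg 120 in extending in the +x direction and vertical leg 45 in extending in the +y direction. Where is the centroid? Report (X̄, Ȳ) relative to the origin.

X̄ = 129.85 in, Ȳ = 20.74 in

Part | A | x̄ᵢ | ȳᵢ | A·x̄ᵢ | A·ȳᵢ
rectangular portion | 8775.00 | 97.50 | 22.50 | 855562.50 | 197437.50
triangular portion | 2700.00 | 235.00 | 15.00 | 634500.00 | 40500.00
Σ | 11475.00 |  |  | 1490062.50 | 237937.50
X̄ = 1490062.50 / 11475.00 = 129.85 in
Ȳ = 237937.50 / 11475.00 = 20.74 in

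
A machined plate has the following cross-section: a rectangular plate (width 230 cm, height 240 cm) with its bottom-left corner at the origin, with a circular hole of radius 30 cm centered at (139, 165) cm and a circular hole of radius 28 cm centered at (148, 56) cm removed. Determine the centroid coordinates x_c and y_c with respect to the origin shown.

plate: A = 230 × 240 = 55200.00, centroid at (115.00, 120.00).
hole 1: A = −π·30² = -2827.43, centroid at (139.00, 165.00).
hole 2: A = −π·28² = -2463.01, centroid at (148.00, 56.00).
ΣA = 49909.56 cm²
ΣAx_c = (55200.00)(115.00) + (-2827.43)(139.00) + (-2463.01)(148.00) = 5590461.48 cm³
ΣAy_c = (55200.00)(120.00) + (-2827.43)(165.00) + (-2463.01)(56.00) = 6019545.01 cm³
x_c = 5590461.48 / 49909.56 = 112.01 cm
y_c = 6019545.01 / 49909.56 = 120.61 cm

x_c = 112.01 cm, y_c = 120.61 cm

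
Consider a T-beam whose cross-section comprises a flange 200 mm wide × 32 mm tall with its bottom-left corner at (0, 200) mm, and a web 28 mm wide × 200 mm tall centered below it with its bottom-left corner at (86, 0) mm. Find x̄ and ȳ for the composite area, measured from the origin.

x̄ = 100.00 mm, ȳ = 161.87 mm

web: A = 28 × 200 = 5600.00, centroid at (100.00, 100.00).
flange: A = 200 × 32 = 6400.00, centroid at (100.00, 216.00).
ΣA = 12000.00 mm²
ΣAx̄ = (5600.00)(100.00) + (6400.00)(100.00) = 1200000.00 mm³
ΣAȳ = (5600.00)(100.00) + (6400.00)(216.00) = 1942400.00 mm³
x̄ = 1200000.00 / 12000.00 = 100.00 mm
ȳ = 1942400.00 / 12000.00 = 161.87 mm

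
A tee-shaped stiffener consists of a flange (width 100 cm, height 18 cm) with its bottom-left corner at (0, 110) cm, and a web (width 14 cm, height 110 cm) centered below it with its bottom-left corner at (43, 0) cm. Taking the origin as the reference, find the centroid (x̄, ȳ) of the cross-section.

web: A = 14 × 110 = 1540.00, centroid at (50.00, 55.00).
flange: A = 100 × 18 = 1800.00, centroid at (50.00, 119.00).
ΣA = 3340.00 cm²
ΣAx̄ = (1540.00)(50.00) + (1800.00)(50.00) = 167000.00 cm³
ΣAȳ = (1540.00)(55.00) + (1800.00)(119.00) = 298900.00 cm³
x̄ = 167000.00 / 3340.00 = 50.00 cm
ȳ = 298900.00 / 3340.00 = 89.49 cm

x̄ = 50.00 cm, ȳ = 89.49 cm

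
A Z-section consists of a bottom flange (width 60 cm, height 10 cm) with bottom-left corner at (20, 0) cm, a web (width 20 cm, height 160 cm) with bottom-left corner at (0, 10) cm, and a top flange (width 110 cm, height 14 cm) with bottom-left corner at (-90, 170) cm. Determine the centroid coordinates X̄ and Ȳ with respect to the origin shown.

bottom flange: A = 60 × 10 = 600.00, centroid at (50.00, 5.00).
web: A = 20 × 160 = 3200.00, centroid at (10.00, 90.00).
top flange: A = 110 × 14 = 1540.00, centroid at (-35.00, 177.00).
ΣA = 5340.00 cm², ΣAX̄ = 8100.00 cm³, ΣAȲ = 563580.00 cm³.
X̄ = 8100.00/5340.00 = 1.52 cm; Ȳ = 563580.00/5340.00 = 105.54 cm.

X̄ = 1.52 cm, Ȳ = 105.54 cm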